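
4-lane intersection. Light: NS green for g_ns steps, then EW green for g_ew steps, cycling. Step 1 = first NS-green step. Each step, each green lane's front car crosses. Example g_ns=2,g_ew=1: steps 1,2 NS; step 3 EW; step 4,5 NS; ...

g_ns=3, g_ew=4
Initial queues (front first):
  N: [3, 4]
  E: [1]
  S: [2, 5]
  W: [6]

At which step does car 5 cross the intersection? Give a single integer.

Step 1 [NS]: N:car3-GO,E:wait,S:car2-GO,W:wait | queues: N=1 E=1 S=1 W=1
Step 2 [NS]: N:car4-GO,E:wait,S:car5-GO,W:wait | queues: N=0 E=1 S=0 W=1
Step 3 [NS]: N:empty,E:wait,S:empty,W:wait | queues: N=0 E=1 S=0 W=1
Step 4 [EW]: N:wait,E:car1-GO,S:wait,W:car6-GO | queues: N=0 E=0 S=0 W=0
Car 5 crosses at step 2

2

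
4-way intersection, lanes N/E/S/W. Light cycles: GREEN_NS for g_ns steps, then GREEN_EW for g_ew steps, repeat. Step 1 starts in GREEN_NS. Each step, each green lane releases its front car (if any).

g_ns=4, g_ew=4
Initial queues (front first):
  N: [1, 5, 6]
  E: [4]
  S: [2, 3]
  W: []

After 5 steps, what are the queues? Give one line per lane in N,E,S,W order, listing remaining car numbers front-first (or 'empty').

Step 1 [NS]: N:car1-GO,E:wait,S:car2-GO,W:wait | queues: N=2 E=1 S=1 W=0
Step 2 [NS]: N:car5-GO,E:wait,S:car3-GO,W:wait | queues: N=1 E=1 S=0 W=0
Step 3 [NS]: N:car6-GO,E:wait,S:empty,W:wait | queues: N=0 E=1 S=0 W=0
Step 4 [NS]: N:empty,E:wait,S:empty,W:wait | queues: N=0 E=1 S=0 W=0
Step 5 [EW]: N:wait,E:car4-GO,S:wait,W:empty | queues: N=0 E=0 S=0 W=0

N: empty
E: empty
S: empty
W: empty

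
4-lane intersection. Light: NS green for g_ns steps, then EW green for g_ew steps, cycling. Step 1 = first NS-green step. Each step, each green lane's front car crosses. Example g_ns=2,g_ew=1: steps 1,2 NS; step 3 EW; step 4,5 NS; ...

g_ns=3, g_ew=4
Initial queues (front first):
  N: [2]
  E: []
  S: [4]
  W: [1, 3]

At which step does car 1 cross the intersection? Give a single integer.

Step 1 [NS]: N:car2-GO,E:wait,S:car4-GO,W:wait | queues: N=0 E=0 S=0 W=2
Step 2 [NS]: N:empty,E:wait,S:empty,W:wait | queues: N=0 E=0 S=0 W=2
Step 3 [NS]: N:empty,E:wait,S:empty,W:wait | queues: N=0 E=0 S=0 W=2
Step 4 [EW]: N:wait,E:empty,S:wait,W:car1-GO | queues: N=0 E=0 S=0 W=1
Step 5 [EW]: N:wait,E:empty,S:wait,W:car3-GO | queues: N=0 E=0 S=0 W=0
Car 1 crosses at step 4

4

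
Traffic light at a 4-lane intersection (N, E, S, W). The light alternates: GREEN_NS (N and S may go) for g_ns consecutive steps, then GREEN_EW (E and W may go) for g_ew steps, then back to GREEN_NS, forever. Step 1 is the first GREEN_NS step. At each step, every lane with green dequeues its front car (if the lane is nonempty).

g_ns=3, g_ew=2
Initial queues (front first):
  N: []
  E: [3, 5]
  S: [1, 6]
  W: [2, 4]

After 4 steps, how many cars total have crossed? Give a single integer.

Answer: 4

Derivation:
Step 1 [NS]: N:empty,E:wait,S:car1-GO,W:wait | queues: N=0 E=2 S=1 W=2
Step 2 [NS]: N:empty,E:wait,S:car6-GO,W:wait | queues: N=0 E=2 S=0 W=2
Step 3 [NS]: N:empty,E:wait,S:empty,W:wait | queues: N=0 E=2 S=0 W=2
Step 4 [EW]: N:wait,E:car3-GO,S:wait,W:car2-GO | queues: N=0 E=1 S=0 W=1
Cars crossed by step 4: 4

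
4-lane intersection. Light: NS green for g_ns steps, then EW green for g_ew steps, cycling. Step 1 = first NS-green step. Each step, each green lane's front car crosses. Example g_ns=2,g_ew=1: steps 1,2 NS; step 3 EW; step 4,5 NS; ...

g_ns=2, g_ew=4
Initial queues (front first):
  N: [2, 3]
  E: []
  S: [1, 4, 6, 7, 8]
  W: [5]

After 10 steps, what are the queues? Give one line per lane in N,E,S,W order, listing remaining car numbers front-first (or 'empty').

Step 1 [NS]: N:car2-GO,E:wait,S:car1-GO,W:wait | queues: N=1 E=0 S=4 W=1
Step 2 [NS]: N:car3-GO,E:wait,S:car4-GO,W:wait | queues: N=0 E=0 S=3 W=1
Step 3 [EW]: N:wait,E:empty,S:wait,W:car5-GO | queues: N=0 E=0 S=3 W=0
Step 4 [EW]: N:wait,E:empty,S:wait,W:empty | queues: N=0 E=0 S=3 W=0
Step 5 [EW]: N:wait,E:empty,S:wait,W:empty | queues: N=0 E=0 S=3 W=0
Step 6 [EW]: N:wait,E:empty,S:wait,W:empty | queues: N=0 E=0 S=3 W=0
Step 7 [NS]: N:empty,E:wait,S:car6-GO,W:wait | queues: N=0 E=0 S=2 W=0
Step 8 [NS]: N:empty,E:wait,S:car7-GO,W:wait | queues: N=0 E=0 S=1 W=0
Step 9 [EW]: N:wait,E:empty,S:wait,W:empty | queues: N=0 E=0 S=1 W=0
Step 10 [EW]: N:wait,E:empty,S:wait,W:empty | queues: N=0 E=0 S=1 W=0

N: empty
E: empty
S: 8
W: empty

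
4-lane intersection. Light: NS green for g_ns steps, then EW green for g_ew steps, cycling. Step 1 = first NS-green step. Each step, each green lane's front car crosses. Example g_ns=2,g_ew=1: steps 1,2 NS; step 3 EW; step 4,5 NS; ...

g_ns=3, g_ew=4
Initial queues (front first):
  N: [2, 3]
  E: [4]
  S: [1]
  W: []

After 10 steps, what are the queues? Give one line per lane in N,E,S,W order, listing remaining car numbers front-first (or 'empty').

Step 1 [NS]: N:car2-GO,E:wait,S:car1-GO,W:wait | queues: N=1 E=1 S=0 W=0
Step 2 [NS]: N:car3-GO,E:wait,S:empty,W:wait | queues: N=0 E=1 S=0 W=0
Step 3 [NS]: N:empty,E:wait,S:empty,W:wait | queues: N=0 E=1 S=0 W=0
Step 4 [EW]: N:wait,E:car4-GO,S:wait,W:empty | queues: N=0 E=0 S=0 W=0

N: empty
E: empty
S: empty
W: empty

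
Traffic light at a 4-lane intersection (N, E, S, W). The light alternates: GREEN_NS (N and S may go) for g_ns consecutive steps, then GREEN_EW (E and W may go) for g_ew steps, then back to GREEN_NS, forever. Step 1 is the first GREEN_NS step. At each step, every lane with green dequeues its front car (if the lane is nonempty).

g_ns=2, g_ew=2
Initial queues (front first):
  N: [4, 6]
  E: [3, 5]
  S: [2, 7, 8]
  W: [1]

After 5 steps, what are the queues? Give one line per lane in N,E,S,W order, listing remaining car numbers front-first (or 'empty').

Step 1 [NS]: N:car4-GO,E:wait,S:car2-GO,W:wait | queues: N=1 E=2 S=2 W=1
Step 2 [NS]: N:car6-GO,E:wait,S:car7-GO,W:wait | queues: N=0 E=2 S=1 W=1
Step 3 [EW]: N:wait,E:car3-GO,S:wait,W:car1-GO | queues: N=0 E=1 S=1 W=0
Step 4 [EW]: N:wait,E:car5-GO,S:wait,W:empty | queues: N=0 E=0 S=1 W=0
Step 5 [NS]: N:empty,E:wait,S:car8-GO,W:wait | queues: N=0 E=0 S=0 W=0

N: empty
E: empty
S: empty
W: empty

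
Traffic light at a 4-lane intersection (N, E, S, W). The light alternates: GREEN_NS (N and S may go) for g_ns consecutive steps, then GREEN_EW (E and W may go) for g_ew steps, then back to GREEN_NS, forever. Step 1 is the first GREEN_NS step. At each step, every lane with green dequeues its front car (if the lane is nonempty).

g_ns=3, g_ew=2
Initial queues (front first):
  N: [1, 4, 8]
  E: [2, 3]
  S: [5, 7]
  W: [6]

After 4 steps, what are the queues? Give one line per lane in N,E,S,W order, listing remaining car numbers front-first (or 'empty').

Step 1 [NS]: N:car1-GO,E:wait,S:car5-GO,W:wait | queues: N=2 E=2 S=1 W=1
Step 2 [NS]: N:car4-GO,E:wait,S:car7-GO,W:wait | queues: N=1 E=2 S=0 W=1
Step 3 [NS]: N:car8-GO,E:wait,S:empty,W:wait | queues: N=0 E=2 S=0 W=1
Step 4 [EW]: N:wait,E:car2-GO,S:wait,W:car6-GO | queues: N=0 E=1 S=0 W=0

N: empty
E: 3
S: empty
W: empty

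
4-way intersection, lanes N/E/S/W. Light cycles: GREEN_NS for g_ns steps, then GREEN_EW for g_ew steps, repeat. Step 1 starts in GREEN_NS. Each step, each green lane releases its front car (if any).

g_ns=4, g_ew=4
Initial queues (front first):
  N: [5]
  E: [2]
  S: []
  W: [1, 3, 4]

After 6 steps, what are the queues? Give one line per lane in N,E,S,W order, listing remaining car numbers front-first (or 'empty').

Step 1 [NS]: N:car5-GO,E:wait,S:empty,W:wait | queues: N=0 E=1 S=0 W=3
Step 2 [NS]: N:empty,E:wait,S:empty,W:wait | queues: N=0 E=1 S=0 W=3
Step 3 [NS]: N:empty,E:wait,S:empty,W:wait | queues: N=0 E=1 S=0 W=3
Step 4 [NS]: N:empty,E:wait,S:empty,W:wait | queues: N=0 E=1 S=0 W=3
Step 5 [EW]: N:wait,E:car2-GO,S:wait,W:car1-GO | queues: N=0 E=0 S=0 W=2
Step 6 [EW]: N:wait,E:empty,S:wait,W:car3-GO | queues: N=0 E=0 S=0 W=1

N: empty
E: empty
S: empty
W: 4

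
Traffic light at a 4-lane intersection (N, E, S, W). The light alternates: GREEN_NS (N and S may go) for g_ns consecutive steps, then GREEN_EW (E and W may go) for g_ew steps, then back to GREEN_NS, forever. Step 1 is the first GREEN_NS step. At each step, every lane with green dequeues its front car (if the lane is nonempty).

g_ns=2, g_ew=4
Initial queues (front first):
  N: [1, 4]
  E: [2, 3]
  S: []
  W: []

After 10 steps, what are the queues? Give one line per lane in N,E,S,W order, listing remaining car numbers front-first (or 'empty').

Step 1 [NS]: N:car1-GO,E:wait,S:empty,W:wait | queues: N=1 E=2 S=0 W=0
Step 2 [NS]: N:car4-GO,E:wait,S:empty,W:wait | queues: N=0 E=2 S=0 W=0
Step 3 [EW]: N:wait,E:car2-GO,S:wait,W:empty | queues: N=0 E=1 S=0 W=0
Step 4 [EW]: N:wait,E:car3-GO,S:wait,W:empty | queues: N=0 E=0 S=0 W=0

N: empty
E: empty
S: empty
W: empty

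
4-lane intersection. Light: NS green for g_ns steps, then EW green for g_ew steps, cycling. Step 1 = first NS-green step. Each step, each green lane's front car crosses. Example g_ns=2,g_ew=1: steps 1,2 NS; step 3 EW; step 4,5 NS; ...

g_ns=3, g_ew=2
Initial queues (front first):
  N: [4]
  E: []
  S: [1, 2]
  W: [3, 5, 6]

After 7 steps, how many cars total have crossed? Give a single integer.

Answer: 5

Derivation:
Step 1 [NS]: N:car4-GO,E:wait,S:car1-GO,W:wait | queues: N=0 E=0 S=1 W=3
Step 2 [NS]: N:empty,E:wait,S:car2-GO,W:wait | queues: N=0 E=0 S=0 W=3
Step 3 [NS]: N:empty,E:wait,S:empty,W:wait | queues: N=0 E=0 S=0 W=3
Step 4 [EW]: N:wait,E:empty,S:wait,W:car3-GO | queues: N=0 E=0 S=0 W=2
Step 5 [EW]: N:wait,E:empty,S:wait,W:car5-GO | queues: N=0 E=0 S=0 W=1
Step 6 [NS]: N:empty,E:wait,S:empty,W:wait | queues: N=0 E=0 S=0 W=1
Step 7 [NS]: N:empty,E:wait,S:empty,W:wait | queues: N=0 E=0 S=0 W=1
Cars crossed by step 7: 5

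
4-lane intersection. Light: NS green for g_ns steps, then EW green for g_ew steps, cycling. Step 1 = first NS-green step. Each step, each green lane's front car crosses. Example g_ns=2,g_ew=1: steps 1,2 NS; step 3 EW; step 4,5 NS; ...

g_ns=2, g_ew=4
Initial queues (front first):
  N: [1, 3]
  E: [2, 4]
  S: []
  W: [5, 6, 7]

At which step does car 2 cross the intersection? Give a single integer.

Step 1 [NS]: N:car1-GO,E:wait,S:empty,W:wait | queues: N=1 E=2 S=0 W=3
Step 2 [NS]: N:car3-GO,E:wait,S:empty,W:wait | queues: N=0 E=2 S=0 W=3
Step 3 [EW]: N:wait,E:car2-GO,S:wait,W:car5-GO | queues: N=0 E=1 S=0 W=2
Step 4 [EW]: N:wait,E:car4-GO,S:wait,W:car6-GO | queues: N=0 E=0 S=0 W=1
Step 5 [EW]: N:wait,E:empty,S:wait,W:car7-GO | queues: N=0 E=0 S=0 W=0
Car 2 crosses at step 3

3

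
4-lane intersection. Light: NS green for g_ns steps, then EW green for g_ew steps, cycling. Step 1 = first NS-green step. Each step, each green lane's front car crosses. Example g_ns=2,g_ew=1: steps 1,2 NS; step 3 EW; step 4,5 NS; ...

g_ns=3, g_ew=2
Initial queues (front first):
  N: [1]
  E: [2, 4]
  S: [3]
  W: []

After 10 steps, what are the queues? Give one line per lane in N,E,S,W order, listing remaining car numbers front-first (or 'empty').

Step 1 [NS]: N:car1-GO,E:wait,S:car3-GO,W:wait | queues: N=0 E=2 S=0 W=0
Step 2 [NS]: N:empty,E:wait,S:empty,W:wait | queues: N=0 E=2 S=0 W=0
Step 3 [NS]: N:empty,E:wait,S:empty,W:wait | queues: N=0 E=2 S=0 W=0
Step 4 [EW]: N:wait,E:car2-GO,S:wait,W:empty | queues: N=0 E=1 S=0 W=0
Step 5 [EW]: N:wait,E:car4-GO,S:wait,W:empty | queues: N=0 E=0 S=0 W=0

N: empty
E: empty
S: empty
W: empty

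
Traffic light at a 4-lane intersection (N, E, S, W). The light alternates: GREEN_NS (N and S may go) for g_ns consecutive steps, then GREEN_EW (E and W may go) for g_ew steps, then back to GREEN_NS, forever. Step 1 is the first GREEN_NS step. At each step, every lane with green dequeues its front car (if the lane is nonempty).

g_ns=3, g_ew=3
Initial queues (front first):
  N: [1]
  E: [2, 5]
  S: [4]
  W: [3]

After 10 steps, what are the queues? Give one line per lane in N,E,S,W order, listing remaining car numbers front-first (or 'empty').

Step 1 [NS]: N:car1-GO,E:wait,S:car4-GO,W:wait | queues: N=0 E=2 S=0 W=1
Step 2 [NS]: N:empty,E:wait,S:empty,W:wait | queues: N=0 E=2 S=0 W=1
Step 3 [NS]: N:empty,E:wait,S:empty,W:wait | queues: N=0 E=2 S=0 W=1
Step 4 [EW]: N:wait,E:car2-GO,S:wait,W:car3-GO | queues: N=0 E=1 S=0 W=0
Step 5 [EW]: N:wait,E:car5-GO,S:wait,W:empty | queues: N=0 E=0 S=0 W=0

N: empty
E: empty
S: empty
W: empty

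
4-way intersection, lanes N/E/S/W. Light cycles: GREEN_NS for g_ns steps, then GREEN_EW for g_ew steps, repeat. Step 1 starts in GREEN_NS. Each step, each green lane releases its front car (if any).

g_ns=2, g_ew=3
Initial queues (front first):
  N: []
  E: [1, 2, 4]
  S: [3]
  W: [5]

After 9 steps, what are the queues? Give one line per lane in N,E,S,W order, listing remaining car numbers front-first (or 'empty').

Step 1 [NS]: N:empty,E:wait,S:car3-GO,W:wait | queues: N=0 E=3 S=0 W=1
Step 2 [NS]: N:empty,E:wait,S:empty,W:wait | queues: N=0 E=3 S=0 W=1
Step 3 [EW]: N:wait,E:car1-GO,S:wait,W:car5-GO | queues: N=0 E=2 S=0 W=0
Step 4 [EW]: N:wait,E:car2-GO,S:wait,W:empty | queues: N=0 E=1 S=0 W=0
Step 5 [EW]: N:wait,E:car4-GO,S:wait,W:empty | queues: N=0 E=0 S=0 W=0

N: empty
E: empty
S: empty
W: empty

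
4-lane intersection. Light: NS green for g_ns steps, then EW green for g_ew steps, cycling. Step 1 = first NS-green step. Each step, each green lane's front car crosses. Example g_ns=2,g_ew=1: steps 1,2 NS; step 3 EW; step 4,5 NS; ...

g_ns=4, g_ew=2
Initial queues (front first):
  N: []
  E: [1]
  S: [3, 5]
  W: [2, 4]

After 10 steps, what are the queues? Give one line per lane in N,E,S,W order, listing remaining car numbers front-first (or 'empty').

Step 1 [NS]: N:empty,E:wait,S:car3-GO,W:wait | queues: N=0 E=1 S=1 W=2
Step 2 [NS]: N:empty,E:wait,S:car5-GO,W:wait | queues: N=0 E=1 S=0 W=2
Step 3 [NS]: N:empty,E:wait,S:empty,W:wait | queues: N=0 E=1 S=0 W=2
Step 4 [NS]: N:empty,E:wait,S:empty,W:wait | queues: N=0 E=1 S=0 W=2
Step 5 [EW]: N:wait,E:car1-GO,S:wait,W:car2-GO | queues: N=0 E=0 S=0 W=1
Step 6 [EW]: N:wait,E:empty,S:wait,W:car4-GO | queues: N=0 E=0 S=0 W=0

N: empty
E: empty
S: empty
W: empty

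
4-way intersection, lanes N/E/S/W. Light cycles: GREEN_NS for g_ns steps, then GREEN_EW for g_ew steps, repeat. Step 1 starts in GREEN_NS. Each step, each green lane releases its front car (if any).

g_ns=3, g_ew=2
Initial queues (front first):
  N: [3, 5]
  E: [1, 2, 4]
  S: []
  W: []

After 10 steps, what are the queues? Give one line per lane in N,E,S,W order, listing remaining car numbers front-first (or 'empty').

Step 1 [NS]: N:car3-GO,E:wait,S:empty,W:wait | queues: N=1 E=3 S=0 W=0
Step 2 [NS]: N:car5-GO,E:wait,S:empty,W:wait | queues: N=0 E=3 S=0 W=0
Step 3 [NS]: N:empty,E:wait,S:empty,W:wait | queues: N=0 E=3 S=0 W=0
Step 4 [EW]: N:wait,E:car1-GO,S:wait,W:empty | queues: N=0 E=2 S=0 W=0
Step 5 [EW]: N:wait,E:car2-GO,S:wait,W:empty | queues: N=0 E=1 S=0 W=0
Step 6 [NS]: N:empty,E:wait,S:empty,W:wait | queues: N=0 E=1 S=0 W=0
Step 7 [NS]: N:empty,E:wait,S:empty,W:wait | queues: N=0 E=1 S=0 W=0
Step 8 [NS]: N:empty,E:wait,S:empty,W:wait | queues: N=0 E=1 S=0 W=0
Step 9 [EW]: N:wait,E:car4-GO,S:wait,W:empty | queues: N=0 E=0 S=0 W=0

N: empty
E: empty
S: empty
W: empty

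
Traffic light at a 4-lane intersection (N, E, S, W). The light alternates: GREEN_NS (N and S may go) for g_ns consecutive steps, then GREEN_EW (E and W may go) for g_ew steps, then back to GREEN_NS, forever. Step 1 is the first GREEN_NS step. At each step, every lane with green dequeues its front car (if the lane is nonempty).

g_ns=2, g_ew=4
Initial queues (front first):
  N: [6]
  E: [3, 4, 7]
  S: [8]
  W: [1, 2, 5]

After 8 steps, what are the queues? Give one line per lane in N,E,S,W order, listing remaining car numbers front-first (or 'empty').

Step 1 [NS]: N:car6-GO,E:wait,S:car8-GO,W:wait | queues: N=0 E=3 S=0 W=3
Step 2 [NS]: N:empty,E:wait,S:empty,W:wait | queues: N=0 E=3 S=0 W=3
Step 3 [EW]: N:wait,E:car3-GO,S:wait,W:car1-GO | queues: N=0 E=2 S=0 W=2
Step 4 [EW]: N:wait,E:car4-GO,S:wait,W:car2-GO | queues: N=0 E=1 S=0 W=1
Step 5 [EW]: N:wait,E:car7-GO,S:wait,W:car5-GO | queues: N=0 E=0 S=0 W=0

N: empty
E: empty
S: empty
W: empty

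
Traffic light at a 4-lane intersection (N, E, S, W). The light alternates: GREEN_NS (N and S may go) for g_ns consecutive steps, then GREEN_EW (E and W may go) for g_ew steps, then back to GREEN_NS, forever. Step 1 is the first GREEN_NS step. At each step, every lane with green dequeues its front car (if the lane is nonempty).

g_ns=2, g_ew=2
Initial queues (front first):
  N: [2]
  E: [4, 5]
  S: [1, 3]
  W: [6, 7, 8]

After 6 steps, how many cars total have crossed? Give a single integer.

Answer: 7

Derivation:
Step 1 [NS]: N:car2-GO,E:wait,S:car1-GO,W:wait | queues: N=0 E=2 S=1 W=3
Step 2 [NS]: N:empty,E:wait,S:car3-GO,W:wait | queues: N=0 E=2 S=0 W=3
Step 3 [EW]: N:wait,E:car4-GO,S:wait,W:car6-GO | queues: N=0 E=1 S=0 W=2
Step 4 [EW]: N:wait,E:car5-GO,S:wait,W:car7-GO | queues: N=0 E=0 S=0 W=1
Step 5 [NS]: N:empty,E:wait,S:empty,W:wait | queues: N=0 E=0 S=0 W=1
Step 6 [NS]: N:empty,E:wait,S:empty,W:wait | queues: N=0 E=0 S=0 W=1
Cars crossed by step 6: 7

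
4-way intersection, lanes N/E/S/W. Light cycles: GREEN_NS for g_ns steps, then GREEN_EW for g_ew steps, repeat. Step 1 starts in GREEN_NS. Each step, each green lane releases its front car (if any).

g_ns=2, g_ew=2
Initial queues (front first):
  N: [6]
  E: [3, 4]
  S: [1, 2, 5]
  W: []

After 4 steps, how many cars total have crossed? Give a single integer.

Answer: 5

Derivation:
Step 1 [NS]: N:car6-GO,E:wait,S:car1-GO,W:wait | queues: N=0 E=2 S=2 W=0
Step 2 [NS]: N:empty,E:wait,S:car2-GO,W:wait | queues: N=0 E=2 S=1 W=0
Step 3 [EW]: N:wait,E:car3-GO,S:wait,W:empty | queues: N=0 E=1 S=1 W=0
Step 4 [EW]: N:wait,E:car4-GO,S:wait,W:empty | queues: N=0 E=0 S=1 W=0
Cars crossed by step 4: 5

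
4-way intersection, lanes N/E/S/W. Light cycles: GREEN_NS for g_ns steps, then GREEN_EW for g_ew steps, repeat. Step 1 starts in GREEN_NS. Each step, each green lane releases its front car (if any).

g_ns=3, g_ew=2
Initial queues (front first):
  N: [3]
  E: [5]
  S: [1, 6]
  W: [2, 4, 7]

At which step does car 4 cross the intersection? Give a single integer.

Step 1 [NS]: N:car3-GO,E:wait,S:car1-GO,W:wait | queues: N=0 E=1 S=1 W=3
Step 2 [NS]: N:empty,E:wait,S:car6-GO,W:wait | queues: N=0 E=1 S=0 W=3
Step 3 [NS]: N:empty,E:wait,S:empty,W:wait | queues: N=0 E=1 S=0 W=3
Step 4 [EW]: N:wait,E:car5-GO,S:wait,W:car2-GO | queues: N=0 E=0 S=0 W=2
Step 5 [EW]: N:wait,E:empty,S:wait,W:car4-GO | queues: N=0 E=0 S=0 W=1
Step 6 [NS]: N:empty,E:wait,S:empty,W:wait | queues: N=0 E=0 S=0 W=1
Step 7 [NS]: N:empty,E:wait,S:empty,W:wait | queues: N=0 E=0 S=0 W=1
Step 8 [NS]: N:empty,E:wait,S:empty,W:wait | queues: N=0 E=0 S=0 W=1
Step 9 [EW]: N:wait,E:empty,S:wait,W:car7-GO | queues: N=0 E=0 S=0 W=0
Car 4 crosses at step 5

5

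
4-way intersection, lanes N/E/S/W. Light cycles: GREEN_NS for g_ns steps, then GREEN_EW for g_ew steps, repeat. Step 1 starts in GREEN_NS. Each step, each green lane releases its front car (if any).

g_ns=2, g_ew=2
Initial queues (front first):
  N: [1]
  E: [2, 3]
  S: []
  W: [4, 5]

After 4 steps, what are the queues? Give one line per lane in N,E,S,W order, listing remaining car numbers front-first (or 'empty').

Step 1 [NS]: N:car1-GO,E:wait,S:empty,W:wait | queues: N=0 E=2 S=0 W=2
Step 2 [NS]: N:empty,E:wait,S:empty,W:wait | queues: N=0 E=2 S=0 W=2
Step 3 [EW]: N:wait,E:car2-GO,S:wait,W:car4-GO | queues: N=0 E=1 S=0 W=1
Step 4 [EW]: N:wait,E:car3-GO,S:wait,W:car5-GO | queues: N=0 E=0 S=0 W=0

N: empty
E: empty
S: empty
W: empty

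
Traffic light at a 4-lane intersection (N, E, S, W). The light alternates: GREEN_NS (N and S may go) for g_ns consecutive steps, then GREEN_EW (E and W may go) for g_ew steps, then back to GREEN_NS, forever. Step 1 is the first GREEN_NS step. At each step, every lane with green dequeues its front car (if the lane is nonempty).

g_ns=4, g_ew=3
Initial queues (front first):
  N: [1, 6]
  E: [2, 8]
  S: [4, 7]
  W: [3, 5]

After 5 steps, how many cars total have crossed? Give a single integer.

Answer: 6

Derivation:
Step 1 [NS]: N:car1-GO,E:wait,S:car4-GO,W:wait | queues: N=1 E=2 S=1 W=2
Step 2 [NS]: N:car6-GO,E:wait,S:car7-GO,W:wait | queues: N=0 E=2 S=0 W=2
Step 3 [NS]: N:empty,E:wait,S:empty,W:wait | queues: N=0 E=2 S=0 W=2
Step 4 [NS]: N:empty,E:wait,S:empty,W:wait | queues: N=0 E=2 S=0 W=2
Step 5 [EW]: N:wait,E:car2-GO,S:wait,W:car3-GO | queues: N=0 E=1 S=0 W=1
Cars crossed by step 5: 6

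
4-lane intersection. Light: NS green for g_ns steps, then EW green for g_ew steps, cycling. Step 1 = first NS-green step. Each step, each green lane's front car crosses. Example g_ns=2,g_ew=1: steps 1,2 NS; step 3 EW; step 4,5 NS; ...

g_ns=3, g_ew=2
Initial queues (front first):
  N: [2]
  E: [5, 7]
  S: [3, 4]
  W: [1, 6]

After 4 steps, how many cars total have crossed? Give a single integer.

Step 1 [NS]: N:car2-GO,E:wait,S:car3-GO,W:wait | queues: N=0 E=2 S=1 W=2
Step 2 [NS]: N:empty,E:wait,S:car4-GO,W:wait | queues: N=0 E=2 S=0 W=2
Step 3 [NS]: N:empty,E:wait,S:empty,W:wait | queues: N=0 E=2 S=0 W=2
Step 4 [EW]: N:wait,E:car5-GO,S:wait,W:car1-GO | queues: N=0 E=1 S=0 W=1
Cars crossed by step 4: 5

Answer: 5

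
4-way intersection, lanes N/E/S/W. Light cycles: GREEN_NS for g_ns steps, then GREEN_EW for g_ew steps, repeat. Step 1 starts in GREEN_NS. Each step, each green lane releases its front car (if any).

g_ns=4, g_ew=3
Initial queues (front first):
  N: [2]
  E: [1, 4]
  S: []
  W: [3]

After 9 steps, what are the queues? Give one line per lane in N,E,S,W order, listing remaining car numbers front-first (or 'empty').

Step 1 [NS]: N:car2-GO,E:wait,S:empty,W:wait | queues: N=0 E=2 S=0 W=1
Step 2 [NS]: N:empty,E:wait,S:empty,W:wait | queues: N=0 E=2 S=0 W=1
Step 3 [NS]: N:empty,E:wait,S:empty,W:wait | queues: N=0 E=2 S=0 W=1
Step 4 [NS]: N:empty,E:wait,S:empty,W:wait | queues: N=0 E=2 S=0 W=1
Step 5 [EW]: N:wait,E:car1-GO,S:wait,W:car3-GO | queues: N=0 E=1 S=0 W=0
Step 6 [EW]: N:wait,E:car4-GO,S:wait,W:empty | queues: N=0 E=0 S=0 W=0

N: empty
E: empty
S: empty
W: empty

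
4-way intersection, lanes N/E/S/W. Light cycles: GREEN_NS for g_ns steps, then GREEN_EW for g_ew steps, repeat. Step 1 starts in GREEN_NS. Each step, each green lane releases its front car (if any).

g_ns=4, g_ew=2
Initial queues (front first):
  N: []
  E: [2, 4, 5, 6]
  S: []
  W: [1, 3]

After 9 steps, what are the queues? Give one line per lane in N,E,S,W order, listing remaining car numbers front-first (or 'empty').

Step 1 [NS]: N:empty,E:wait,S:empty,W:wait | queues: N=0 E=4 S=0 W=2
Step 2 [NS]: N:empty,E:wait,S:empty,W:wait | queues: N=0 E=4 S=0 W=2
Step 3 [NS]: N:empty,E:wait,S:empty,W:wait | queues: N=0 E=4 S=0 W=2
Step 4 [NS]: N:empty,E:wait,S:empty,W:wait | queues: N=0 E=4 S=0 W=2
Step 5 [EW]: N:wait,E:car2-GO,S:wait,W:car1-GO | queues: N=0 E=3 S=0 W=1
Step 6 [EW]: N:wait,E:car4-GO,S:wait,W:car3-GO | queues: N=0 E=2 S=0 W=0
Step 7 [NS]: N:empty,E:wait,S:empty,W:wait | queues: N=0 E=2 S=0 W=0
Step 8 [NS]: N:empty,E:wait,S:empty,W:wait | queues: N=0 E=2 S=0 W=0
Step 9 [NS]: N:empty,E:wait,S:empty,W:wait | queues: N=0 E=2 S=0 W=0

N: empty
E: 5 6
S: empty
W: empty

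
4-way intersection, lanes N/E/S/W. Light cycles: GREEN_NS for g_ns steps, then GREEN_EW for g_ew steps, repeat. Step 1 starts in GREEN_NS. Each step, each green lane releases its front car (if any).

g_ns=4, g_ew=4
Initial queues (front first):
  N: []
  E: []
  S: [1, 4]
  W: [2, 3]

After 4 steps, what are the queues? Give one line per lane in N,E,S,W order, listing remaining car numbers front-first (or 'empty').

Step 1 [NS]: N:empty,E:wait,S:car1-GO,W:wait | queues: N=0 E=0 S=1 W=2
Step 2 [NS]: N:empty,E:wait,S:car4-GO,W:wait | queues: N=0 E=0 S=0 W=2
Step 3 [NS]: N:empty,E:wait,S:empty,W:wait | queues: N=0 E=0 S=0 W=2
Step 4 [NS]: N:empty,E:wait,S:empty,W:wait | queues: N=0 E=0 S=0 W=2

N: empty
E: empty
S: empty
W: 2 3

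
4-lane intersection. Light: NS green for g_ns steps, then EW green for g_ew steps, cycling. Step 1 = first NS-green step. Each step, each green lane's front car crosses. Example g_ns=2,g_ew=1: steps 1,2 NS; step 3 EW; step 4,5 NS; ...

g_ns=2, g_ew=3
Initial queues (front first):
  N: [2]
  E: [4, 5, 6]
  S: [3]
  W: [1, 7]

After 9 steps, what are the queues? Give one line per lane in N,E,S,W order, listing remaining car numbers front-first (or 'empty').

Step 1 [NS]: N:car2-GO,E:wait,S:car3-GO,W:wait | queues: N=0 E=3 S=0 W=2
Step 2 [NS]: N:empty,E:wait,S:empty,W:wait | queues: N=0 E=3 S=0 W=2
Step 3 [EW]: N:wait,E:car4-GO,S:wait,W:car1-GO | queues: N=0 E=2 S=0 W=1
Step 4 [EW]: N:wait,E:car5-GO,S:wait,W:car7-GO | queues: N=0 E=1 S=0 W=0
Step 5 [EW]: N:wait,E:car6-GO,S:wait,W:empty | queues: N=0 E=0 S=0 W=0

N: empty
E: empty
S: empty
W: empty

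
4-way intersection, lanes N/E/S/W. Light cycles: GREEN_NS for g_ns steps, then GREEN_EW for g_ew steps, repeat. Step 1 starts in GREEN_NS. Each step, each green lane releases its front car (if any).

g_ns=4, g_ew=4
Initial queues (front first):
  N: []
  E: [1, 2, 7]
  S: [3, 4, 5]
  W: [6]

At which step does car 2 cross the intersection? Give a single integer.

Step 1 [NS]: N:empty,E:wait,S:car3-GO,W:wait | queues: N=0 E=3 S=2 W=1
Step 2 [NS]: N:empty,E:wait,S:car4-GO,W:wait | queues: N=0 E=3 S=1 W=1
Step 3 [NS]: N:empty,E:wait,S:car5-GO,W:wait | queues: N=0 E=3 S=0 W=1
Step 4 [NS]: N:empty,E:wait,S:empty,W:wait | queues: N=0 E=3 S=0 W=1
Step 5 [EW]: N:wait,E:car1-GO,S:wait,W:car6-GO | queues: N=0 E=2 S=0 W=0
Step 6 [EW]: N:wait,E:car2-GO,S:wait,W:empty | queues: N=0 E=1 S=0 W=0
Step 7 [EW]: N:wait,E:car7-GO,S:wait,W:empty | queues: N=0 E=0 S=0 W=0
Car 2 crosses at step 6

6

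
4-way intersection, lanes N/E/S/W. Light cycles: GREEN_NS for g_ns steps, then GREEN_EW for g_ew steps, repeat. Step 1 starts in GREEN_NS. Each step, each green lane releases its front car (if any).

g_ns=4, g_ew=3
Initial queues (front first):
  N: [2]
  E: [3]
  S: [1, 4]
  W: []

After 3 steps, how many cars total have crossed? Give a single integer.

Step 1 [NS]: N:car2-GO,E:wait,S:car1-GO,W:wait | queues: N=0 E=1 S=1 W=0
Step 2 [NS]: N:empty,E:wait,S:car4-GO,W:wait | queues: N=0 E=1 S=0 W=0
Step 3 [NS]: N:empty,E:wait,S:empty,W:wait | queues: N=0 E=1 S=0 W=0
Cars crossed by step 3: 3

Answer: 3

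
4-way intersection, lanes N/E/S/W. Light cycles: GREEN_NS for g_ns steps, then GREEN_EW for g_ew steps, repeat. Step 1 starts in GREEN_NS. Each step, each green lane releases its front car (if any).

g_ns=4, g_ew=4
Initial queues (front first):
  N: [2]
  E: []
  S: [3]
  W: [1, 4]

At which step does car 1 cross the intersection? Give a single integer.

Step 1 [NS]: N:car2-GO,E:wait,S:car3-GO,W:wait | queues: N=0 E=0 S=0 W=2
Step 2 [NS]: N:empty,E:wait,S:empty,W:wait | queues: N=0 E=0 S=0 W=2
Step 3 [NS]: N:empty,E:wait,S:empty,W:wait | queues: N=0 E=0 S=0 W=2
Step 4 [NS]: N:empty,E:wait,S:empty,W:wait | queues: N=0 E=0 S=0 W=2
Step 5 [EW]: N:wait,E:empty,S:wait,W:car1-GO | queues: N=0 E=0 S=0 W=1
Step 6 [EW]: N:wait,E:empty,S:wait,W:car4-GO | queues: N=0 E=0 S=0 W=0
Car 1 crosses at step 5

5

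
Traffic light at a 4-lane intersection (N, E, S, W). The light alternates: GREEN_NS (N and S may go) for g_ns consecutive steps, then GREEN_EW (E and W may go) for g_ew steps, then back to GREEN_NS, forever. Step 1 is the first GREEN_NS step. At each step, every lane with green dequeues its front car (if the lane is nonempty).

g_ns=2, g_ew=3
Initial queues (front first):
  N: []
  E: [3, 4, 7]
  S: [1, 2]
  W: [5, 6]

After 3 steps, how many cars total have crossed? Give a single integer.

Step 1 [NS]: N:empty,E:wait,S:car1-GO,W:wait | queues: N=0 E=3 S=1 W=2
Step 2 [NS]: N:empty,E:wait,S:car2-GO,W:wait | queues: N=0 E=3 S=0 W=2
Step 3 [EW]: N:wait,E:car3-GO,S:wait,W:car5-GO | queues: N=0 E=2 S=0 W=1
Cars crossed by step 3: 4

Answer: 4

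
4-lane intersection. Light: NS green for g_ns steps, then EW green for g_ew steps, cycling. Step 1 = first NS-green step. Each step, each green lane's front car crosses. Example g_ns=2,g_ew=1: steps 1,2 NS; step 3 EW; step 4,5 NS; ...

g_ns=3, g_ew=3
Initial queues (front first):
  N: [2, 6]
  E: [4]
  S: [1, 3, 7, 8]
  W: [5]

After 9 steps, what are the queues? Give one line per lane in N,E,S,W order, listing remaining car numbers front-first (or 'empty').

Step 1 [NS]: N:car2-GO,E:wait,S:car1-GO,W:wait | queues: N=1 E=1 S=3 W=1
Step 2 [NS]: N:car6-GO,E:wait,S:car3-GO,W:wait | queues: N=0 E=1 S=2 W=1
Step 3 [NS]: N:empty,E:wait,S:car7-GO,W:wait | queues: N=0 E=1 S=1 W=1
Step 4 [EW]: N:wait,E:car4-GO,S:wait,W:car5-GO | queues: N=0 E=0 S=1 W=0
Step 5 [EW]: N:wait,E:empty,S:wait,W:empty | queues: N=0 E=0 S=1 W=0
Step 6 [EW]: N:wait,E:empty,S:wait,W:empty | queues: N=0 E=0 S=1 W=0
Step 7 [NS]: N:empty,E:wait,S:car8-GO,W:wait | queues: N=0 E=0 S=0 W=0

N: empty
E: empty
S: empty
W: empty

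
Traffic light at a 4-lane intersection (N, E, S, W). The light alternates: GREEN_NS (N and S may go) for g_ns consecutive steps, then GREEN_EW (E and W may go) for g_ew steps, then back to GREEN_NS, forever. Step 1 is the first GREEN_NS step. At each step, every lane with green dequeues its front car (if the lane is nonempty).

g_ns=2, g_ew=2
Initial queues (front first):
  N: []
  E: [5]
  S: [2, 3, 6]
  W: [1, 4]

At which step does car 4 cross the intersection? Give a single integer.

Step 1 [NS]: N:empty,E:wait,S:car2-GO,W:wait | queues: N=0 E=1 S=2 W=2
Step 2 [NS]: N:empty,E:wait,S:car3-GO,W:wait | queues: N=0 E=1 S=1 W=2
Step 3 [EW]: N:wait,E:car5-GO,S:wait,W:car1-GO | queues: N=0 E=0 S=1 W=1
Step 4 [EW]: N:wait,E:empty,S:wait,W:car4-GO | queues: N=0 E=0 S=1 W=0
Step 5 [NS]: N:empty,E:wait,S:car6-GO,W:wait | queues: N=0 E=0 S=0 W=0
Car 4 crosses at step 4

4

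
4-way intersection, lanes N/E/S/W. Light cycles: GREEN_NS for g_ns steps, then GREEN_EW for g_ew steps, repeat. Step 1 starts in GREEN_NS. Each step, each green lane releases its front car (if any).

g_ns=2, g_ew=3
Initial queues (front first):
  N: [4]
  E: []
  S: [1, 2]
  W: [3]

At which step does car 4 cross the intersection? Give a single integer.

Step 1 [NS]: N:car4-GO,E:wait,S:car1-GO,W:wait | queues: N=0 E=0 S=1 W=1
Step 2 [NS]: N:empty,E:wait,S:car2-GO,W:wait | queues: N=0 E=0 S=0 W=1
Step 3 [EW]: N:wait,E:empty,S:wait,W:car3-GO | queues: N=0 E=0 S=0 W=0
Car 4 crosses at step 1

1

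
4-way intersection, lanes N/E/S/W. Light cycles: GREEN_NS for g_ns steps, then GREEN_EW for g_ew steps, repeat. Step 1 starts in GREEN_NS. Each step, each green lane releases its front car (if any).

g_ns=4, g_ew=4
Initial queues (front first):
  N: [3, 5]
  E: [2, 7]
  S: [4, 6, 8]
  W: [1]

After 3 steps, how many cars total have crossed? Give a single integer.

Answer: 5

Derivation:
Step 1 [NS]: N:car3-GO,E:wait,S:car4-GO,W:wait | queues: N=1 E=2 S=2 W=1
Step 2 [NS]: N:car5-GO,E:wait,S:car6-GO,W:wait | queues: N=0 E=2 S=1 W=1
Step 3 [NS]: N:empty,E:wait,S:car8-GO,W:wait | queues: N=0 E=2 S=0 W=1
Cars crossed by step 3: 5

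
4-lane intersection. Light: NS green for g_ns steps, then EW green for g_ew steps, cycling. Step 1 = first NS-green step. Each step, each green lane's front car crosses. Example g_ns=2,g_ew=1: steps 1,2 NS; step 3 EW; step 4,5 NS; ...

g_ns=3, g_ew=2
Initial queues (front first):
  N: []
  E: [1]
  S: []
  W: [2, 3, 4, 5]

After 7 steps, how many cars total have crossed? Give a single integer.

Answer: 3

Derivation:
Step 1 [NS]: N:empty,E:wait,S:empty,W:wait | queues: N=0 E=1 S=0 W=4
Step 2 [NS]: N:empty,E:wait,S:empty,W:wait | queues: N=0 E=1 S=0 W=4
Step 3 [NS]: N:empty,E:wait,S:empty,W:wait | queues: N=0 E=1 S=0 W=4
Step 4 [EW]: N:wait,E:car1-GO,S:wait,W:car2-GO | queues: N=0 E=0 S=0 W=3
Step 5 [EW]: N:wait,E:empty,S:wait,W:car3-GO | queues: N=0 E=0 S=0 W=2
Step 6 [NS]: N:empty,E:wait,S:empty,W:wait | queues: N=0 E=0 S=0 W=2
Step 7 [NS]: N:empty,E:wait,S:empty,W:wait | queues: N=0 E=0 S=0 W=2
Cars crossed by step 7: 3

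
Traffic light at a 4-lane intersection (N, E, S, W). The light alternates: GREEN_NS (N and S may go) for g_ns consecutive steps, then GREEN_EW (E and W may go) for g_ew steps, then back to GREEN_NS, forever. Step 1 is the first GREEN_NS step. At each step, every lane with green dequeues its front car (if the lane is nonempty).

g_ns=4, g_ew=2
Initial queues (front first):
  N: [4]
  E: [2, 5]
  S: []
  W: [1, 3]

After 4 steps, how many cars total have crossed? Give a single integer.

Answer: 1

Derivation:
Step 1 [NS]: N:car4-GO,E:wait,S:empty,W:wait | queues: N=0 E=2 S=0 W=2
Step 2 [NS]: N:empty,E:wait,S:empty,W:wait | queues: N=0 E=2 S=0 W=2
Step 3 [NS]: N:empty,E:wait,S:empty,W:wait | queues: N=0 E=2 S=0 W=2
Step 4 [NS]: N:empty,E:wait,S:empty,W:wait | queues: N=0 E=2 S=0 W=2
Cars crossed by step 4: 1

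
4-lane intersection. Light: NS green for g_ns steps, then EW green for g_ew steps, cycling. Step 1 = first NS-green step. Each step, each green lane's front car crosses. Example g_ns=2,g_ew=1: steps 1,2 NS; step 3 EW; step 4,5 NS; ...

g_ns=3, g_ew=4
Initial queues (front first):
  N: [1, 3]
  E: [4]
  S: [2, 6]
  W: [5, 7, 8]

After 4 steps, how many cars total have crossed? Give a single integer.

Step 1 [NS]: N:car1-GO,E:wait,S:car2-GO,W:wait | queues: N=1 E=1 S=1 W=3
Step 2 [NS]: N:car3-GO,E:wait,S:car6-GO,W:wait | queues: N=0 E=1 S=0 W=3
Step 3 [NS]: N:empty,E:wait,S:empty,W:wait | queues: N=0 E=1 S=0 W=3
Step 4 [EW]: N:wait,E:car4-GO,S:wait,W:car5-GO | queues: N=0 E=0 S=0 W=2
Cars crossed by step 4: 6

Answer: 6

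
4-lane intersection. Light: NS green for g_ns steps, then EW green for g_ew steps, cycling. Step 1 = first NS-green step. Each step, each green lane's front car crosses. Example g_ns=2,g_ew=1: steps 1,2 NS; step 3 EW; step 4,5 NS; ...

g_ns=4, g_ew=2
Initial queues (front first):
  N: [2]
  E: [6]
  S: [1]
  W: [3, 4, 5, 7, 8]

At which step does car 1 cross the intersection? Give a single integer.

Step 1 [NS]: N:car2-GO,E:wait,S:car1-GO,W:wait | queues: N=0 E=1 S=0 W=5
Step 2 [NS]: N:empty,E:wait,S:empty,W:wait | queues: N=0 E=1 S=0 W=5
Step 3 [NS]: N:empty,E:wait,S:empty,W:wait | queues: N=0 E=1 S=0 W=5
Step 4 [NS]: N:empty,E:wait,S:empty,W:wait | queues: N=0 E=1 S=0 W=5
Step 5 [EW]: N:wait,E:car6-GO,S:wait,W:car3-GO | queues: N=0 E=0 S=0 W=4
Step 6 [EW]: N:wait,E:empty,S:wait,W:car4-GO | queues: N=0 E=0 S=0 W=3
Step 7 [NS]: N:empty,E:wait,S:empty,W:wait | queues: N=0 E=0 S=0 W=3
Step 8 [NS]: N:empty,E:wait,S:empty,W:wait | queues: N=0 E=0 S=0 W=3
Step 9 [NS]: N:empty,E:wait,S:empty,W:wait | queues: N=0 E=0 S=0 W=3
Step 10 [NS]: N:empty,E:wait,S:empty,W:wait | queues: N=0 E=0 S=0 W=3
Step 11 [EW]: N:wait,E:empty,S:wait,W:car5-GO | queues: N=0 E=0 S=0 W=2
Step 12 [EW]: N:wait,E:empty,S:wait,W:car7-GO | queues: N=0 E=0 S=0 W=1
Step 13 [NS]: N:empty,E:wait,S:empty,W:wait | queues: N=0 E=0 S=0 W=1
Step 14 [NS]: N:empty,E:wait,S:empty,W:wait | queues: N=0 E=0 S=0 W=1
Step 15 [NS]: N:empty,E:wait,S:empty,W:wait | queues: N=0 E=0 S=0 W=1
Step 16 [NS]: N:empty,E:wait,S:empty,W:wait | queues: N=0 E=0 S=0 W=1
Step 17 [EW]: N:wait,E:empty,S:wait,W:car8-GO | queues: N=0 E=0 S=0 W=0
Car 1 crosses at step 1

1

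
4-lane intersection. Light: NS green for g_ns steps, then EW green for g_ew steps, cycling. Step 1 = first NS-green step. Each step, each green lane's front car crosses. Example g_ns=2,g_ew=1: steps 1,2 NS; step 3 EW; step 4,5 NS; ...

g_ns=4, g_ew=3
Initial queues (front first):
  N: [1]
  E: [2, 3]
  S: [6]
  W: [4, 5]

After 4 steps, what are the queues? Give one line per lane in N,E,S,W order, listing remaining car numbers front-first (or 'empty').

Step 1 [NS]: N:car1-GO,E:wait,S:car6-GO,W:wait | queues: N=0 E=2 S=0 W=2
Step 2 [NS]: N:empty,E:wait,S:empty,W:wait | queues: N=0 E=2 S=0 W=2
Step 3 [NS]: N:empty,E:wait,S:empty,W:wait | queues: N=0 E=2 S=0 W=2
Step 4 [NS]: N:empty,E:wait,S:empty,W:wait | queues: N=0 E=2 S=0 W=2

N: empty
E: 2 3
S: empty
W: 4 5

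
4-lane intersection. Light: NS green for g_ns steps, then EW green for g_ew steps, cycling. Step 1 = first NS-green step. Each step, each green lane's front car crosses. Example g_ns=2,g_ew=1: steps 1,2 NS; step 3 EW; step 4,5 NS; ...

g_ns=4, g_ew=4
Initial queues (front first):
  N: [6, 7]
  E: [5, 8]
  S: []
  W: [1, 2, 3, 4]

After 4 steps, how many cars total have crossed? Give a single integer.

Step 1 [NS]: N:car6-GO,E:wait,S:empty,W:wait | queues: N=1 E=2 S=0 W=4
Step 2 [NS]: N:car7-GO,E:wait,S:empty,W:wait | queues: N=0 E=2 S=0 W=4
Step 3 [NS]: N:empty,E:wait,S:empty,W:wait | queues: N=0 E=2 S=0 W=4
Step 4 [NS]: N:empty,E:wait,S:empty,W:wait | queues: N=0 E=2 S=0 W=4
Cars crossed by step 4: 2

Answer: 2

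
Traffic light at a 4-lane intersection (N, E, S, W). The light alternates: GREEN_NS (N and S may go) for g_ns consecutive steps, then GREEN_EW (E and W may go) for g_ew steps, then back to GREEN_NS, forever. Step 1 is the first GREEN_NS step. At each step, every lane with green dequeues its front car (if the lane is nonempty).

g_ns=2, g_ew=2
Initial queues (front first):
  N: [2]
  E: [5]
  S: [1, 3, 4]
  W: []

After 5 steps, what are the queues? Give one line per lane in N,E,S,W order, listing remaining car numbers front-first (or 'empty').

Step 1 [NS]: N:car2-GO,E:wait,S:car1-GO,W:wait | queues: N=0 E=1 S=2 W=0
Step 2 [NS]: N:empty,E:wait,S:car3-GO,W:wait | queues: N=0 E=1 S=1 W=0
Step 3 [EW]: N:wait,E:car5-GO,S:wait,W:empty | queues: N=0 E=0 S=1 W=0
Step 4 [EW]: N:wait,E:empty,S:wait,W:empty | queues: N=0 E=0 S=1 W=0
Step 5 [NS]: N:empty,E:wait,S:car4-GO,W:wait | queues: N=0 E=0 S=0 W=0

N: empty
E: empty
S: empty
W: empty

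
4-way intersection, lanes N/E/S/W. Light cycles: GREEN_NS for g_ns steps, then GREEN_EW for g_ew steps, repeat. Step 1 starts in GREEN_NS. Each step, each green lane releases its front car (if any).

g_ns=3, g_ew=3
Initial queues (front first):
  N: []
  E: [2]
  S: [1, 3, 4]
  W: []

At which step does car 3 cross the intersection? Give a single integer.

Step 1 [NS]: N:empty,E:wait,S:car1-GO,W:wait | queues: N=0 E=1 S=2 W=0
Step 2 [NS]: N:empty,E:wait,S:car3-GO,W:wait | queues: N=0 E=1 S=1 W=0
Step 3 [NS]: N:empty,E:wait,S:car4-GO,W:wait | queues: N=0 E=1 S=0 W=0
Step 4 [EW]: N:wait,E:car2-GO,S:wait,W:empty | queues: N=0 E=0 S=0 W=0
Car 3 crosses at step 2

2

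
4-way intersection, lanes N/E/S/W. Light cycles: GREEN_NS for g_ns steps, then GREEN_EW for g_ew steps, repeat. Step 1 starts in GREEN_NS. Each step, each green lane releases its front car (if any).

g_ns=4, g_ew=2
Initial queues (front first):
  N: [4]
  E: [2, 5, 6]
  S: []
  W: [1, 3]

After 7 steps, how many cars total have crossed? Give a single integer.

Answer: 5

Derivation:
Step 1 [NS]: N:car4-GO,E:wait,S:empty,W:wait | queues: N=0 E=3 S=0 W=2
Step 2 [NS]: N:empty,E:wait,S:empty,W:wait | queues: N=0 E=3 S=0 W=2
Step 3 [NS]: N:empty,E:wait,S:empty,W:wait | queues: N=0 E=3 S=0 W=2
Step 4 [NS]: N:empty,E:wait,S:empty,W:wait | queues: N=0 E=3 S=0 W=2
Step 5 [EW]: N:wait,E:car2-GO,S:wait,W:car1-GO | queues: N=0 E=2 S=0 W=1
Step 6 [EW]: N:wait,E:car5-GO,S:wait,W:car3-GO | queues: N=0 E=1 S=0 W=0
Step 7 [NS]: N:empty,E:wait,S:empty,W:wait | queues: N=0 E=1 S=0 W=0
Cars crossed by step 7: 5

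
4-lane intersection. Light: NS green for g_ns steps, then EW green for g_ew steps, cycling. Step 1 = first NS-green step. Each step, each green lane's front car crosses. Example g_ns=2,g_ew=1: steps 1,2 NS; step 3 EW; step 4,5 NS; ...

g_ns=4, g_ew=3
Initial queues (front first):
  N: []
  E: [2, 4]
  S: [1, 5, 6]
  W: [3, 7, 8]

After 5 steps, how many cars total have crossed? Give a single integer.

Answer: 5

Derivation:
Step 1 [NS]: N:empty,E:wait,S:car1-GO,W:wait | queues: N=0 E=2 S=2 W=3
Step 2 [NS]: N:empty,E:wait,S:car5-GO,W:wait | queues: N=0 E=2 S=1 W=3
Step 3 [NS]: N:empty,E:wait,S:car6-GO,W:wait | queues: N=0 E=2 S=0 W=3
Step 4 [NS]: N:empty,E:wait,S:empty,W:wait | queues: N=0 E=2 S=0 W=3
Step 5 [EW]: N:wait,E:car2-GO,S:wait,W:car3-GO | queues: N=0 E=1 S=0 W=2
Cars crossed by step 5: 5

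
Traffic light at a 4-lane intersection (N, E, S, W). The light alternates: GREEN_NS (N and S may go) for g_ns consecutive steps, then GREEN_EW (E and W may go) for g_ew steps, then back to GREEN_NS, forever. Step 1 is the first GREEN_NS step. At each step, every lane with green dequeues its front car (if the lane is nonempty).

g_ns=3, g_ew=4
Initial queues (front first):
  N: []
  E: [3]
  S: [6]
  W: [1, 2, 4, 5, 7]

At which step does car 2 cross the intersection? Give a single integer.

Step 1 [NS]: N:empty,E:wait,S:car6-GO,W:wait | queues: N=0 E=1 S=0 W=5
Step 2 [NS]: N:empty,E:wait,S:empty,W:wait | queues: N=0 E=1 S=0 W=5
Step 3 [NS]: N:empty,E:wait,S:empty,W:wait | queues: N=0 E=1 S=0 W=5
Step 4 [EW]: N:wait,E:car3-GO,S:wait,W:car1-GO | queues: N=0 E=0 S=0 W=4
Step 5 [EW]: N:wait,E:empty,S:wait,W:car2-GO | queues: N=0 E=0 S=0 W=3
Step 6 [EW]: N:wait,E:empty,S:wait,W:car4-GO | queues: N=0 E=0 S=0 W=2
Step 7 [EW]: N:wait,E:empty,S:wait,W:car5-GO | queues: N=0 E=0 S=0 W=1
Step 8 [NS]: N:empty,E:wait,S:empty,W:wait | queues: N=0 E=0 S=0 W=1
Step 9 [NS]: N:empty,E:wait,S:empty,W:wait | queues: N=0 E=0 S=0 W=1
Step 10 [NS]: N:empty,E:wait,S:empty,W:wait | queues: N=0 E=0 S=0 W=1
Step 11 [EW]: N:wait,E:empty,S:wait,W:car7-GO | queues: N=0 E=0 S=0 W=0
Car 2 crosses at step 5

5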